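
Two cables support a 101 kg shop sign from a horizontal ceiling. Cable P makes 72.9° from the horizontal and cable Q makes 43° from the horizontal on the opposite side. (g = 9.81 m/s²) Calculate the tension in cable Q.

Weight W = 101 × 9.81 = 990.8 N acts straight down.
Horizontal: T_P cos 72.9° = T_Q cos 43°  →  T_P = 2.487 T_Q.
Vertical: T_P sin 72.9° + T_Q sin 43° = 990.8.
Substituting the horizontal relation into the vertical equation gives 3.059 T_Q = 990.8, so T_Q = 323.9 N.

T_Q ≈ 324 N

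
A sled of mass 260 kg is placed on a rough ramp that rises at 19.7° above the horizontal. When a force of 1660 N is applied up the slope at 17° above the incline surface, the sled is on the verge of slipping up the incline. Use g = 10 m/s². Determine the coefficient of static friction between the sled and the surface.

μ ≈ 0.362

On the verge of sliding up the incline, friction is at its maximum μN and acts down the slope.
Perpendicular to incline: N = W cos 19.7° − P sin 17° = 2448 − 485.3 = 1962 N.
Along incline: P cos 17° − μN = W sin 19.7° → μ = −(W sin 19.7° − P cos 17°) / N = 0.3623.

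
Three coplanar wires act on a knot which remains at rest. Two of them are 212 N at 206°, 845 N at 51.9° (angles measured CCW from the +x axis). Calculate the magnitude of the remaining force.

Sum the known components: ΣF_x = 330.9 N, ΣF_y = 572 N.
For equilibrium the remaining force must supply (−ΣF_x, −ΣF_y) = (-330.9, -572) N.
Magnitude = √((-330.9)² + (-572)²) = 660.8 N; direction = atan2(-572, -330.9) = 240.0°.

F ≈ 661 N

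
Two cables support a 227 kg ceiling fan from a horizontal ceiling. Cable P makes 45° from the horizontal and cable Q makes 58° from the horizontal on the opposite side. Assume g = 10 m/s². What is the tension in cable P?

Weight W = 227 × 10 = 2270 N acts straight down.
Horizontal: T_P cos 45° = T_Q cos 58°  →  T_Q = 1.334 T_P.
Vertical: T_P sin 45° + T_Q sin 58° = 2270.
Substituting the horizontal relation into the vertical equation gives 1.839 T_P = 2270, so T_P = 1235 N.

T_P ≈ 1230 N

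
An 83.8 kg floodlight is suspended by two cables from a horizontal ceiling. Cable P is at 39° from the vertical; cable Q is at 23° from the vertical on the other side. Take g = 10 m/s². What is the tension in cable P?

Angles from the horizontal: cable P is 90° − 39° = 51°, cable Q is 90° − 23° = 67°.
Weight W = 83.8 × 10 = 838 N acts straight down.
Horizontal: T_P cos 51° = T_Q cos 67°  →  T_Q = 1.611 T_P.
Vertical: T_P sin 51° + T_Q sin 67° = 838.
Substituting the horizontal relation into the vertical equation gives 2.26 T_P = 838, so T_P = 370.8 N.

T_P ≈ 371 N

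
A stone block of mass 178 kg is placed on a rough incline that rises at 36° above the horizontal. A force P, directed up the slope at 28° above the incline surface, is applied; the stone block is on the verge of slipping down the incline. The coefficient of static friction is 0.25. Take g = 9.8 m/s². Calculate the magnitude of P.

On the verge of sliding down the incline, friction equals μN and acts up the slope.
Perpendicular: N + P sin 28° = W cos 36° = 1411 N.
Along incline: P cos 28° + μN = W sin 36° with W sin 36° = 1025 N.
Solving the pair for P and N: P = 878.4 N, N = 998.8 N (and f = μN = 249.7 N).

P ≈ 878 N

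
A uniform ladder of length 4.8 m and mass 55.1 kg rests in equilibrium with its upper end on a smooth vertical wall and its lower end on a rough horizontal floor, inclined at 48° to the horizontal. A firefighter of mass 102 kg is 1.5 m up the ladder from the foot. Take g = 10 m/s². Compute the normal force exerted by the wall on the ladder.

Torques about the foot: N_wall · 4.8 sin 48° = 55.1×10×2.4 cos 48° + 102×10×1.5 cos 48° → N_wall = 535.07 N.

N_wall ≈ 535 N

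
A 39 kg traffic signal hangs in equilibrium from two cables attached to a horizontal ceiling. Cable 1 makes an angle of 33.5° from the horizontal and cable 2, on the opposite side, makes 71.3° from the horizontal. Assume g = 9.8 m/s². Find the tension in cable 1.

T_1 ≈ 127 N

Weight W = 39 × 9.8 = 382.2 N acts straight down.
Horizontal: T_1 cos 33.5° = T_2 cos 71.3°  →  T_2 = 2.601 T_1.
Vertical: T_1 sin 33.5° + T_2 sin 71.3° = 382.2.
Substituting the horizontal relation into the vertical equation gives 3.016 T_1 = 382.2, so T_1 = 126.7 N.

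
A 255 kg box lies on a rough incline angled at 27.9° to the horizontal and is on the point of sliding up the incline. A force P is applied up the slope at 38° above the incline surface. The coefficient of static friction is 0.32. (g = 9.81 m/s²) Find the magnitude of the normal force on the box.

On the verge of sliding up the incline, friction equals μN and acts down the slope.
Perpendicular: N + P sin 38° = W cos 27.9° = 2211 N.
Along incline: P cos 38° = W sin 27.9° + μN  with W sin 27.9° = 1171 N.
Solving the pair for P and N: P = 1907 N, N = 1037 N (and f = μN = 331.8 N).

N ≈ 1040 N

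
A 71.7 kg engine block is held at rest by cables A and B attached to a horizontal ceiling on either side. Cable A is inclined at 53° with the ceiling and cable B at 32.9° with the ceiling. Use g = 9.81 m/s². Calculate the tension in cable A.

Weight W = 71.7 × 9.81 = 703.4 N acts straight down.
Horizontal: T_A cos 53° = T_B cos 32.9°  →  T_B = 0.7168 T_A.
Vertical: T_A sin 53° + T_B sin 32.9° = 703.4.
Substituting the horizontal relation into the vertical equation gives 1.188 T_A = 703.4, so T_A = 592.1 N.

T_A ≈ 592 N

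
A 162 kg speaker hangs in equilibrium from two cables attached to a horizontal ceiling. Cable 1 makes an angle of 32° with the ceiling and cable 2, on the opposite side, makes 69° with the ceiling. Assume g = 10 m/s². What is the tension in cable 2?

T_2 ≈ 1400 N

Weight W = 162 × 10 = 1620 N acts straight down.
Horizontal: T_1 cos 32° = T_2 cos 69°  →  T_1 = 0.4226 T_2.
Vertical: T_1 sin 32° + T_2 sin 69° = 1620.
Substituting the horizontal relation into the vertical equation gives 1.158 T_2 = 1620, so T_2 = 1400 N.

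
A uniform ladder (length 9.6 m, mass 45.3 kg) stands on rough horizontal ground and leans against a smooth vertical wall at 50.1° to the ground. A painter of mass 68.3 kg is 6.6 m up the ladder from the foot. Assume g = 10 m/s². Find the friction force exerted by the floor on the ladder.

Torques about the foot: N_wall · 9.6 sin 50.1° = 45.3×10×4.8 cos 50.1° + 68.3×10×6.6 cos 50.1° → N_wall = 582 N.
ΣF_x = 0: f_floor = N_wall = 582 N.

f ≈ 582 N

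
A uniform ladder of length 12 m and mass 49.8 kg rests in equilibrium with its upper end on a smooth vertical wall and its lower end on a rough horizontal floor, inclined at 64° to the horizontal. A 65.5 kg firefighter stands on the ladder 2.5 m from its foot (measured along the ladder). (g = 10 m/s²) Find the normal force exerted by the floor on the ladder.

ΣF_y = 0: N_floor = 49.8×10 + 65.5×10 = 1153 N.

N_floor ≈ 1150 N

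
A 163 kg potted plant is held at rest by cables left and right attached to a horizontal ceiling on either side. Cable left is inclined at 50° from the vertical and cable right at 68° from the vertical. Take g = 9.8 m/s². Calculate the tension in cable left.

Angles from the horizontal: cable left is 90° − 50° = 40°, cable right is 90° − 68° = 22°.
Weight W = 163 × 9.8 = 1597 N acts straight down.
Horizontal: T_left cos 40° = T_right cos 22°  →  T_right = 0.8262 T_left.
Vertical: T_left sin 40° + T_right sin 22° = 1597.
Substituting the horizontal relation into the vertical equation gives 0.9523 T_left = 1597, so T_left = 1677 N.

T_left ≈ 1680 N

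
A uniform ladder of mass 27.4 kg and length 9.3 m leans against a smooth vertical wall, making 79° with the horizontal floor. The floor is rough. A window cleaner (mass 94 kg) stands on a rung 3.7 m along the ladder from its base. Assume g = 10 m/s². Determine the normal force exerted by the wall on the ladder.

N_wall ≈ 99.3 N

Torques about the foot: N_wall · 9.3 sin 79° = 27.4×10×4.65 cos 79° + 94×10×3.7 cos 79° → N_wall = 99.324 N.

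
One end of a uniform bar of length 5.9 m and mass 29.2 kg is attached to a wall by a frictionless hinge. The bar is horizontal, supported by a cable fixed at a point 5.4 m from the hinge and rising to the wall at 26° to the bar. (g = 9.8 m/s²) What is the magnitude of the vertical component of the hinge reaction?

|H_y| ≈ 130 N

Take torques about the hinge: T sin 26° · 5.4 = 29.2×9.8×2.95 = 844.17 N·m.
So T = 844.17 / (0.4384 × 5.4) = 356.61 N.
ΣF_y = 0: H_y = (29.2×9.8) − T sin 26° = 286.16 − 156.33 = 129.83 N.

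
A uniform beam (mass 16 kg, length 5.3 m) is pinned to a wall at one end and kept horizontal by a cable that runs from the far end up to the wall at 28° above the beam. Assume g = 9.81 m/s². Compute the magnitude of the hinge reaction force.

|H| ≈ 167 N

Take torques about the hinge: T sin 28° · 5.3 = 16×9.81×2.65 = 415.94 N·m.
So T = 415.94 / (0.4695 × 5.3) = 167.17 N.
ΣF_x = 0: H_x = T cos 28° = 147.6 N.
ΣF_y = 0: H_y = (16×9.81) − T sin 28° = 156.96 − 78.48 = 78.48 N.
|H| = √(H_x² + H_y²) = √((147.6)² + (78.48)²) = 167.17 N.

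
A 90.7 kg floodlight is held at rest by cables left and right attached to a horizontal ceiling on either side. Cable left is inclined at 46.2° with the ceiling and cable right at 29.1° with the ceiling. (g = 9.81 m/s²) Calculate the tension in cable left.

T_left ≈ 804 N

Weight W = 90.7 × 9.81 = 889.8 N acts straight down.
Horizontal: T_left cos 46.2° = T_right cos 29.1°  →  T_right = 0.7921 T_left.
Vertical: T_left sin 46.2° + T_right sin 29.1° = 889.8.
Substituting the horizontal relation into the vertical equation gives 1.107 T_left = 889.8, so T_left = 803.8 N.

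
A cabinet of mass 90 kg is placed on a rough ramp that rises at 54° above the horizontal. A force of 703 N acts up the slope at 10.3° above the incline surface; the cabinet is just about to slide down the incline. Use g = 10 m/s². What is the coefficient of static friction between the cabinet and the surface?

μ ≈ 0.0904

On the verge of sliding down the incline, friction is at its maximum μN and acts up the slope.
Perpendicular to incline: N = W cos 54° − P sin 10.3° = 529 − 125.7 = 403.3 N.
Along incline: P cos 10.3° + μN = W sin 54° → μ = (W sin 54° − P cos 10.3°) / N = 0.09036.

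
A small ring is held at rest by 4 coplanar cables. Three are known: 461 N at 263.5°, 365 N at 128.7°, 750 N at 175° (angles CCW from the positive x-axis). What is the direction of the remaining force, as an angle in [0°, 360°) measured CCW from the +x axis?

θ ≈ 5.99°

Sum the known components: ΣF_x = -1028 N, ΣF_y = -107.8 N.
For equilibrium the remaining force must supply (−ΣF_x, −ΣF_y) = (1028, 107.8) N.
Magnitude = √((1028)² + (107.8)²) = 1033 N; direction = atan2(107.8, 1028) = 6.0°.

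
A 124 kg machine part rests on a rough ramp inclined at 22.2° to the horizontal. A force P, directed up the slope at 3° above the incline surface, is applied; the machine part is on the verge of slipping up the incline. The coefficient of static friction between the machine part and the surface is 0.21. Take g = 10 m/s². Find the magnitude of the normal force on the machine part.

N ≈ 1110 N

On the verge of sliding up the incline, friction equals μN and acts down the slope.
Perpendicular: N + P sin 3° = W cos 22.2° = 1148 N.
Along incline: P cos 3° = W sin 22.2° + μN  with W sin 22.2° = 468.5 N.
Solving the pair for P and N: P = 702.9 N, N = 1111 N (and f = μN = 233.4 N).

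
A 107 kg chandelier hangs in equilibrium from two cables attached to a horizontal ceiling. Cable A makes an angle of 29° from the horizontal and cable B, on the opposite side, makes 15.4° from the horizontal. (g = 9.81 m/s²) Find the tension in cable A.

Weight W = 107 × 9.81 = 1050 N acts straight down.
Horizontal: T_A cos 29° = T_B cos 15.4°  →  T_B = 0.9072 T_A.
Vertical: T_A sin 29° + T_B sin 15.4° = 1050.
Substituting the horizontal relation into the vertical equation gives 0.7257 T_A = 1050, so T_A = 1446 N.

T_A ≈ 1450 N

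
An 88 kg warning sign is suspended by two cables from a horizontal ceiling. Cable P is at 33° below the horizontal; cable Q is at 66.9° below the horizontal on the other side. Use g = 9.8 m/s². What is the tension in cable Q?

T_Q ≈ 734 N

Weight W = 88 × 9.8 = 862.4 N acts straight down.
Horizontal: T_P cos 33° = T_Q cos 66.9°  →  T_P = 0.4678 T_Q.
Vertical: T_P sin 33° + T_Q sin 66.9° = 862.4.
Substituting the horizontal relation into the vertical equation gives 1.175 T_Q = 862.4, so T_Q = 734.2 N.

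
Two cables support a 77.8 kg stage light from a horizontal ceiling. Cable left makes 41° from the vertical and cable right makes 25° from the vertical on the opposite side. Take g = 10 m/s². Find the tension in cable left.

T_left ≈ 360 N

Angles from the horizontal: cable left is 90° − 41° = 49°, cable right is 90° − 25° = 65°.
Weight W = 77.8 × 10 = 778 N acts straight down.
Horizontal: T_left cos 49° = T_right cos 65°  →  T_right = 1.552 T_left.
Vertical: T_left sin 49° + T_right sin 65° = 778.
Substituting the horizontal relation into the vertical equation gives 2.162 T_left = 778, so T_left = 359.9 N.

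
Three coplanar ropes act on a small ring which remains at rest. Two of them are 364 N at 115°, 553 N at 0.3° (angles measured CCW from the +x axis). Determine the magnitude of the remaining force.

F ≈ 520 N

Sum the known components: ΣF_x = 399.2 N, ΣF_y = 332.8 N.
For equilibrium the remaining force must supply (−ΣF_x, −ΣF_y) = (-399.2, -332.8) N.
Magnitude = √((-399.2)² + (-332.8)²) = 519.7 N; direction = atan2(-332.8, -399.2) = 219.8°.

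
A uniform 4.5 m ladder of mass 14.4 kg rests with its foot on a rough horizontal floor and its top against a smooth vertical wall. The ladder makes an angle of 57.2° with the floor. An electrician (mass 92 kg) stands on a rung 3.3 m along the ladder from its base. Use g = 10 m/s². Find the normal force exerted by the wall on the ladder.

N_wall ≈ 481 N

Torques about the foot: N_wall · 4.5 sin 57.2° = 14.4×10×2.25 cos 57.2° + 92×10×3.3 cos 57.2° → N_wall = 481.19 N.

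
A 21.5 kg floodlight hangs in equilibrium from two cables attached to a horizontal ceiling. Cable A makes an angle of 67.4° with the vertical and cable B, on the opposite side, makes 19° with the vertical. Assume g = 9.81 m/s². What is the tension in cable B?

T_B ≈ 195 N

Angles from the horizontal: cable A is 90° − 67.4° = 22.6°, cable B is 90° − 19° = 71°.
Weight W = 21.5 × 9.81 = 210.9 N acts straight down.
Horizontal: T_A cos 22.6° = T_B cos 71°  →  T_A = 0.3526 T_B.
Vertical: T_A sin 22.6° + T_B sin 71° = 210.9.
Substituting the horizontal relation into the vertical equation gives 1.081 T_B = 210.9, so T_B = 195.1 N.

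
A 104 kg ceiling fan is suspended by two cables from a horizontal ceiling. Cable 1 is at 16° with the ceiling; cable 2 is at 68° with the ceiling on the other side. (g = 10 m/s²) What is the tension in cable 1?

Weight W = 104 × 10 = 1040 N acts straight down.
Horizontal: T_1 cos 16° = T_2 cos 68°  →  T_2 = 2.566 T_1.
Vertical: T_1 sin 16° + T_2 sin 68° = 1040.
Substituting the horizontal relation into the vertical equation gives 2.655 T_1 = 1040, so T_1 = 391.7 N.

T_1 ≈ 392 N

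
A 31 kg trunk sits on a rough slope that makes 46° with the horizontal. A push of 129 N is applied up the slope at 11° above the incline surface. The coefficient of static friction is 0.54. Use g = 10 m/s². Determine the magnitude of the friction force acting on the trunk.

Axes along / perpendicular to the incline. W sin 46° = 223 N down-slope; W cos 46° = 215.3 N into the surface.
Perpendicular: N = W cos 46° − P sin 11° = 215.3 − 24.61 = 190.7 N.
Along incline: P cos 11° + f = W sin 46° (friction acts up-slope) → f = 223 − 126.6 = 96.37 N.
|f| = 96.37 N ≤ μN = 103 N, so the trunk is indeed static.

f ≈ 96.4 N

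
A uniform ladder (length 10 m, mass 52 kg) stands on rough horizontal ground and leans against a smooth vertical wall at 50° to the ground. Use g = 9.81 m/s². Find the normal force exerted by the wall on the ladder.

N_wall ≈ 214 N

Torques about the foot: N_wall · 10 sin 50° = 52×9.81×5 cos 50° → N_wall = 214.02 N.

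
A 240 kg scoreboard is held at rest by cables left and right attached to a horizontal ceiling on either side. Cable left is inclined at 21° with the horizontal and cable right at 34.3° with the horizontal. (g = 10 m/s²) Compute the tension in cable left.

Weight W = 240 × 10 = 2400 N acts straight down.
Horizontal: T_left cos 21° = T_right cos 34.3°  →  T_right = 1.13 T_left.
Vertical: T_left sin 21° + T_right sin 34.3° = 2400.
Substituting the horizontal relation into the vertical equation gives 0.9952 T_left = 2400, so T_left = 2412 N.

T_left ≈ 2410 N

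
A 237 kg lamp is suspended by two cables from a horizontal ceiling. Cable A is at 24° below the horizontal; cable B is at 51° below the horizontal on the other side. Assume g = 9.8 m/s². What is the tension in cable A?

T_A ≈ 1510 N

Weight W = 237 × 9.8 = 2323 N acts straight down.
Horizontal: T_A cos 24° = T_B cos 51°  →  T_B = 1.452 T_A.
Vertical: T_A sin 24° + T_B sin 51° = 2323.
Substituting the horizontal relation into the vertical equation gives 1.535 T_A = 2323, so T_A = 1513 N.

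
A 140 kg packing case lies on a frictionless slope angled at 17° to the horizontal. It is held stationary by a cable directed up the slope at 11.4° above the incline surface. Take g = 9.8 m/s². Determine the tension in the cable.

Take axes along and perpendicular to the incline. Weight components: W sin 17° = 401.1 N down-slope, W cos 17° = 1312 N into the surface.
Along incline: T cos 11.4° = W sin 17° → T = 409.2 N.
Perpendicular: N = W cos 17° − T sin 11.4° = 1231 N.

T ≈ 409 N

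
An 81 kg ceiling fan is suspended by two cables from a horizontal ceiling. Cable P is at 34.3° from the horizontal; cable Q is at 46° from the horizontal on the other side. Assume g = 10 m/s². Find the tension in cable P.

Weight W = 81 × 10 = 810 N acts straight down.
Horizontal: T_P cos 34.3° = T_Q cos 46°  →  T_Q = 1.189 T_P.
Vertical: T_P sin 34.3° + T_Q sin 46° = 810.
Substituting the horizontal relation into the vertical equation gives 1.419 T_P = 810, so T_P = 570.8 N.

T_P ≈ 571 N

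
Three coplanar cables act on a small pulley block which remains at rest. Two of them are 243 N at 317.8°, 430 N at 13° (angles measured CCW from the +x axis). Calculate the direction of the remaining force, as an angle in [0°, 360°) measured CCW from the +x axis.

θ ≈ 174°

Sum the known components: ΣF_x = 599 N, ΣF_y = -66.5 N.
For equilibrium the remaining force must supply (−ΣF_x, −ΣF_y) = (-599, 66.5) N.
Magnitude = √((-599)² + (66.5)²) = 602.7 N; direction = atan2(66.5, -599) = 173.7°.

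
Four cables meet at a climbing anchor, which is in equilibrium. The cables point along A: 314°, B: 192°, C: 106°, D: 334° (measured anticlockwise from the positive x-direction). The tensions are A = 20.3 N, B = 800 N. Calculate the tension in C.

T_C ≈ 672 N

Resolve: ΣF_x = 20.3 cos 314° + 800 cos 192° + T_C cos 106° + T_D cos 334° = 0.
        ΣF_y = 20.3 sin 314° + 800 sin 192° + T_C sin 106° + T_D sin 334° = 0.
The known terms sum to (-768.4, -180.9) N, so -0.2756 T_C + 0.8988 T_D = 768.4 and 0.9613 T_C − 0.4384 T_D = 180.9.
Solving simultaneously: T_C = 672.1 N, T_D = 1061 N.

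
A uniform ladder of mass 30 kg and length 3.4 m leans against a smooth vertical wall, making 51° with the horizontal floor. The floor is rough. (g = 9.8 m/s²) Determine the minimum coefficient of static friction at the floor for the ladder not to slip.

ΣF_y = 0: N_floor = 30×9.8 = 294 N.
Torques about the foot: N_wall · 3.4 sin 51° = 30×9.8×1.7 cos 51° → N_wall = 119.04 N.
ΣF_x = 0: f_floor = N_wall = 119.04 N.
μ_min = f_floor / N_floor = 119.04 / 294 = 0.4049.

μ_min ≈ 0.405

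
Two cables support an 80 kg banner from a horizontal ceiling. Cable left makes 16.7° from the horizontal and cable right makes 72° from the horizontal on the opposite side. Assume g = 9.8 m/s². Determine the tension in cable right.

T_right ≈ 751 N

Weight W = 80 × 9.8 = 784 N acts straight down.
Horizontal: T_left cos 16.7° = T_right cos 72°  →  T_left = 0.3226 T_right.
Vertical: T_left sin 16.7° + T_right sin 72° = 784.
Substituting the horizontal relation into the vertical equation gives 1.044 T_right = 784, so T_right = 751.1 N.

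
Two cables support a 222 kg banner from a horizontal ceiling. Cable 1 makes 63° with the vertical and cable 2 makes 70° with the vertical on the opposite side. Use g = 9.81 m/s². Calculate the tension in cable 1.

Angles from the horizontal: cable 1 is 90° − 63° = 27°, cable 2 is 90° − 70° = 20°.
Weight W = 222 × 9.81 = 2178 N acts straight down.
Horizontal: T_1 cos 27° = T_2 cos 20°  →  T_2 = 0.9482 T_1.
Vertical: T_1 sin 27° + T_2 sin 20° = 2178.
Substituting the horizontal relation into the vertical equation gives 0.7783 T_1 = 2178, so T_1 = 2798 N.

T_1 ≈ 2800 N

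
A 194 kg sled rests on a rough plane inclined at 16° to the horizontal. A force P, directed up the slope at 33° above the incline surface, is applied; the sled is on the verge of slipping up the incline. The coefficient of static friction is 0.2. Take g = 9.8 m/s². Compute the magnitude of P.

P ≈ 939 N

On the verge of sliding up the incline, friction equals μN and acts down the slope.
Perpendicular: N + P sin 33° = W cos 16° = 1828 N.
Along incline: P cos 33° = W sin 16° + μN  with W sin 16° = 524 N.
Solving the pair for P and N: P = 938.7 N, N = 1316 N (and f = μN = 263.3 N).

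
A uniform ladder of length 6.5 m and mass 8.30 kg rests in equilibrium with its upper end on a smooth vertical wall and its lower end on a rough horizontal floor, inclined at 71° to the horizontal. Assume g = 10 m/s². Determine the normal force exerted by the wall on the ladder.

Torques about the foot: N_wall · 6.5 sin 71° = 8.30×10×3.25 cos 71° → N_wall = 14.29 N.

N_wall ≈ 14.3 N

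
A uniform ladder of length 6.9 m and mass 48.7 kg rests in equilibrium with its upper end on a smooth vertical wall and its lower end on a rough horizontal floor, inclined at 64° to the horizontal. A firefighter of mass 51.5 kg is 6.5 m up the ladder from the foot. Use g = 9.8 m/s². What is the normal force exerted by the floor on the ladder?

ΣF_y = 0: N_floor = 48.7×9.8 + 51.5×9.8 = 981.96 N.

N_floor ≈ 982 N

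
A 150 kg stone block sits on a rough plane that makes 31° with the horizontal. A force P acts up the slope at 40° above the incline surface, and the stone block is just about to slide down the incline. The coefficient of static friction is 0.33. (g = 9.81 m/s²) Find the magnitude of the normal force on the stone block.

On the verge of sliding down the incline, friction equals μN and acts up the slope.
Perpendicular: N + P sin 40° = W cos 31° = 1261 N.
Along incline: P cos 40° + μN = W sin 31° with W sin 31° = 757.9 N.
Solving the pair for P and N: P = 616.8 N, N = 864.9 N (and f = μN = 285.4 N).

N ≈ 865 N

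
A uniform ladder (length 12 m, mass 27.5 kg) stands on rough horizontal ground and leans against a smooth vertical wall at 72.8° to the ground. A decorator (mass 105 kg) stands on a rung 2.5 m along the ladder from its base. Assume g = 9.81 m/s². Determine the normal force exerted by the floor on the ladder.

N_floor ≈ 1300 N

ΣF_y = 0: N_floor = 27.5×9.81 + 105×9.81 = 1299.8 N.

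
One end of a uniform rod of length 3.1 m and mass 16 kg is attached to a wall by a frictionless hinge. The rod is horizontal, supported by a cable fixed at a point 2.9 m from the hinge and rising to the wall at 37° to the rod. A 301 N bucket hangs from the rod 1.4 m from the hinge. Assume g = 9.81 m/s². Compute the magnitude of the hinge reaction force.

Take torques about the hinge: T sin 37° · 2.9 = 16×9.81×1.55 + 301×1.4 = 664.69 N·m.
So T = 664.69 / (0.6018 × 2.9) = 380.85 N.
ΣF_x = 0: H_x = T cos 37° = 304.16 N.
ΣF_y = 0: H_y = (16×9.81 + 301) − T sin 37° = 457.96 − 229.2 = 228.76 N.
|H| = √(H_x² + H_y²) = √((304.16)² + (228.76)²) = 380.58 N.

|H| ≈ 381 N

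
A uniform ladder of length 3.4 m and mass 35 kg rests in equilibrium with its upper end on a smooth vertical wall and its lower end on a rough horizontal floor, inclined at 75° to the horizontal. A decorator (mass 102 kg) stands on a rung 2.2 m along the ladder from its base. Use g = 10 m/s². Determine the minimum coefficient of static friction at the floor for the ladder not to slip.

ΣF_y = 0: N_floor = 35×10 + 102×10 = 1370 N.
Torques about the foot: N_wall · 3.4 sin 75° = 35×10×1.7 cos 75° + 102×10×2.2 cos 75° → N_wall = 223.74 N.
ΣF_x = 0: f_floor = N_wall = 223.74 N.
μ_min = f_floor / N_floor = 223.74 / 1370 = 0.1633.

μ_min ≈ 0.163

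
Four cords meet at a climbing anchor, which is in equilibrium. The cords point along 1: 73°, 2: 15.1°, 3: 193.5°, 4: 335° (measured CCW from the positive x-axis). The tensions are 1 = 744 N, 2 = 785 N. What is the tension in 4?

T_4 ≈ 1060 N

Resolve: ΣF_x = 744 cos 73° + 785 cos 15.1° + T_3 cos 193.5° + T_4 cos 335° = 0.
        ΣF_y = 744 sin 73° + 785 sin 15.1° + T_3 sin 193.5° + T_4 sin 335° = 0.
The known terms sum to (975.4, 916) N, so -0.9724 T_3 + 0.9063 T_4 = -975.4 and -0.2334 T_3 − 0.4226 T_4 = -916.
Solving simultaneously: T_3 = 1996 N, T_4 = 1065 N.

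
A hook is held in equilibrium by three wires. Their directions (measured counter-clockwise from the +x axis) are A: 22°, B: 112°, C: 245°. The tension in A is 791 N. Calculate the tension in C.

T_C ≈ 1080 N

Resolve: ΣF_x = 791 cos 22° + T_B cos 112° + T_C cos 245° = 0.
        ΣF_y = 791 sin 22° + T_B sin 112° + T_C sin 245° = 0.
The known terms sum to (733.4, 296.3) N, so -0.3746 T_B − 0.4226 T_C = -733.4 and 0.9272 T_B − 0.9063 T_C = -296.3.
Solving simultaneously: T_B = 737.6 N, T_C = 1082 N.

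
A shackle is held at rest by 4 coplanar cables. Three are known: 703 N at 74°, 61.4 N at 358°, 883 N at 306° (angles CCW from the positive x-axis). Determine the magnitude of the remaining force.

F ≈ 775 N

Sum the known components: ΣF_x = 774.2 N, ΣF_y = -40.74 N.
For equilibrium the remaining force must supply (−ΣF_x, −ΣF_y) = (-774.2, 40.74) N.
Magnitude = √((-774.2)² + (40.74)²) = 775.2 N; direction = atan2(40.74, -774.2) = 177.0°.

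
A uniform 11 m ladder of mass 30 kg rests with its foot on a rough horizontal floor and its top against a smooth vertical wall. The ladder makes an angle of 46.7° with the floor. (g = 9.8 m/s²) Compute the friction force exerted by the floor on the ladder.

f ≈ 139 N

Torques about the foot: N_wall · 11 sin 46.7° = 30×9.8×5.5 cos 46.7° → N_wall = 138.53 N.
ΣF_x = 0: f_floor = N_wall = 138.53 N.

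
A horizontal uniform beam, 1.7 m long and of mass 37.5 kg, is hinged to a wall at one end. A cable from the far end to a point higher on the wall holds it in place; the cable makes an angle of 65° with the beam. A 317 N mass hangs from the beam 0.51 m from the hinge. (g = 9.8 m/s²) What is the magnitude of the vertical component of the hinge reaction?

Take torques about the hinge: T sin 65° · 1.7 = 37.5×9.8×0.85 + 317×0.51 = 474.05 N·m.
So T = 474.05 / (0.9063 × 1.7) = 307.68 N.
ΣF_y = 0: H_y = (37.5×9.8 + 317) − T sin 65° = 684.5 − 278.85 = 405.65 N.

|H_y| ≈ 406 N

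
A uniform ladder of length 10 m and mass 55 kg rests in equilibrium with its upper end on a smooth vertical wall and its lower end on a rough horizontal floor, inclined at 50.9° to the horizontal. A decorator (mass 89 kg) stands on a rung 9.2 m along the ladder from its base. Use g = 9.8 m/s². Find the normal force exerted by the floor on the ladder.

N_floor ≈ 1410 N

ΣF_y = 0: N_floor = 55×9.8 + 89×9.8 = 1411.2 N.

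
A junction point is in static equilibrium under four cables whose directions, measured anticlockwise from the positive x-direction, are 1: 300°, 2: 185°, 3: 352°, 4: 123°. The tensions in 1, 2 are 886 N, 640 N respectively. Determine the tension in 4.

Resolve: ΣF_x = 886 cos 300° + 640 cos 185° + T_3 cos 352° + T_4 cos 123° = 0.
        ΣF_y = 886 sin 300° + 640 sin 185° + T_3 sin 352° + T_4 sin 123° = 0.
The known terms sum to (-194.6, -823.1) N, so 0.9903 T_3 − 0.5446 T_4 = 194.6 and -0.1392 T_3 + 0.8387 T_4 = 823.1.
Solving simultaneously: T_3 = 810.2 N, T_4 = 1116 N.

T_4 ≈ 1120 N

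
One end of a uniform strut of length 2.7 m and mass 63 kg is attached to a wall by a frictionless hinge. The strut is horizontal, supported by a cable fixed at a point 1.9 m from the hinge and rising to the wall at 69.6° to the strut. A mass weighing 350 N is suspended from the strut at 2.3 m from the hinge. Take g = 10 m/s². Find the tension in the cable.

Take torques about the hinge: T sin 69.6° · 1.9 = 63×10×1.35 + 350×2.3 = 1655.5 N·m.
So T = 1655.5 / (0.9373 × 1.9) = 929.62 N.

T ≈ 930 N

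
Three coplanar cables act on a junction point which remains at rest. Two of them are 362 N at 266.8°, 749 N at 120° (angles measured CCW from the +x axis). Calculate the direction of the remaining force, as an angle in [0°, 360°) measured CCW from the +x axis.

θ ≈ 324°

Sum the known components: ΣF_x = -394.7 N, ΣF_y = 287.2 N.
For equilibrium the remaining force must supply (−ΣF_x, −ΣF_y) = (394.7, -287.2) N.
Magnitude = √((394.7)² + (-287.2)²) = 488.1 N; direction = atan2(-287.2, 394.7) = 324.0°.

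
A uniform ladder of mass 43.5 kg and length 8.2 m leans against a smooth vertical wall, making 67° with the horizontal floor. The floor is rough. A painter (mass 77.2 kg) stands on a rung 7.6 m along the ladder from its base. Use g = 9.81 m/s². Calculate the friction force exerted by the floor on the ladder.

Torques about the foot: N_wall · 8.2 sin 67° = 43.5×9.81×4.1 cos 67° + 77.2×9.81×7.6 cos 67° → N_wall = 388.52 N.
ΣF_x = 0: f_floor = N_wall = 388.52 N.

f ≈ 389 N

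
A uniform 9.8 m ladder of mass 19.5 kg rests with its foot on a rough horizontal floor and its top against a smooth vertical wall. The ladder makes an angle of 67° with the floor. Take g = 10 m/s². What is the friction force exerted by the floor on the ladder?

f ≈ 41.4 N

Torques about the foot: N_wall · 9.8 sin 67° = 19.5×10×4.9 cos 67° → N_wall = 41.386 N.
ΣF_x = 0: f_floor = N_wall = 41.386 N.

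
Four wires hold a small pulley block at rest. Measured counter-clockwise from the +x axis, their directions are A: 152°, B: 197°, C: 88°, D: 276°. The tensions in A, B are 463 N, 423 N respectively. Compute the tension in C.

T_C ≈ 5740 N

Resolve: ΣF_x = 463 cos 152° + 423 cos 197° + T_C cos 88° + T_D cos 276° = 0.
        ΣF_y = 463 sin 152° + 423 sin 197° + T_C sin 88° + T_D sin 276° = 0.
The known terms sum to (-813.3, 93.69) N, so 0.0349 T_C + 0.1045 T_D = 813.3 and 0.9994 T_C − 0.9945 T_D = -93.69.
Solving simultaneously: T_C = 5742 N, T_D = 5864 N.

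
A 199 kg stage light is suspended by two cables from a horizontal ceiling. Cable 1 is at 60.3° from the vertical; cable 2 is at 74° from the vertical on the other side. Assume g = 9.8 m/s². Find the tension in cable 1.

T_1 ≈ 2620 N

Angles from the horizontal: cable 1 is 90° − 60.3° = 29.7°, cable 2 is 90° − 74° = 16°.
Weight W = 199 × 9.8 = 1950 N acts straight down.
Horizontal: T_1 cos 29.7° = T_2 cos 16°  →  T_2 = 0.9036 T_1.
Vertical: T_1 sin 29.7° + T_2 sin 16° = 1950.
Substituting the horizontal relation into the vertical equation gives 0.7445 T_1 = 1950, so T_1 = 2619 N.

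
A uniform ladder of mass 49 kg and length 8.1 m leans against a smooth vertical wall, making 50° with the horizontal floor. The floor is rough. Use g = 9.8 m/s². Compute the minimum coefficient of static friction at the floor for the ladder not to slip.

μ_min ≈ 0.420

ΣF_y = 0: N_floor = 49×9.8 = 480.2 N.
Torques about the foot: N_wall · 8.1 sin 50° = 49×9.8×4.05 cos 50° → N_wall = 201.47 N.
ΣF_x = 0: f_floor = N_wall = 201.47 N.
μ_min = f_floor / N_floor = 201.47 / 480.2 = 0.4195.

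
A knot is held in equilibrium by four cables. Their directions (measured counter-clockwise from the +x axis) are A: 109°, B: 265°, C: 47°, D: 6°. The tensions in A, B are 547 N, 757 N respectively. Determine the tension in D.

T_D ≈ 25.8 N

Resolve: ΣF_x = 547 cos 109° + 757 cos 265° + T_C cos 47° + T_D cos 6° = 0.
        ΣF_y = 547 sin 109° + 757 sin 265° + T_C sin 47° + T_D sin 6° = 0.
The known terms sum to (-244.1, -236.9) N, so 0.6820 T_C + 0.9945 T_D = 244.1 and 0.7314 T_C + 0.1045 T_D = 236.9.
Solving simultaneously: T_C = 320.3 N, T_D = 25.79 N.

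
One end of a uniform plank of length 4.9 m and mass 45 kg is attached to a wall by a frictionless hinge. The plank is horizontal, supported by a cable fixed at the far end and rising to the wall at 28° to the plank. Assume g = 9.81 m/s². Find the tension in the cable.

T ≈ 470 N

Take torques about the hinge: T sin 28° · 4.9 = 45×9.81×2.45 = 1081.6 N·m.
So T = 1081.6 / (0.4695 × 4.9) = 470.16 N.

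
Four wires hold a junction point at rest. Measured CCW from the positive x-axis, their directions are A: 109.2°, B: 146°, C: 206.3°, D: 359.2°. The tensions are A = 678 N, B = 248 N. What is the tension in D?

T_D ≈ 1950 N

Resolve: ΣF_x = 678 cos 109.2° + 248 cos 146° + T_C cos 206.3° + T_D cos 359.2° = 0.
        ΣF_y = 678 sin 109.2° + 248 sin 146° + T_C sin 206.3° + T_D sin 359.2° = 0.
The known terms sum to (-428.6, 779) N, so -0.8965 T_C + 0.9999 T_D = 428.6 and -0.4431 T_C − 0.0140 T_D = -779.
Solving simultaneously: T_C = 1697 N, T_D = 1950 N.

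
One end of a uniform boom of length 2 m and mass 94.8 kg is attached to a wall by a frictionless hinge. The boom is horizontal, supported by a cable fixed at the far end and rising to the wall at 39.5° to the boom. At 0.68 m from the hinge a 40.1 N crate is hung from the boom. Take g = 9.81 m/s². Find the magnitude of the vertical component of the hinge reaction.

|H_y| ≈ 491 N

Take torques about the hinge: T sin 39.5° · 2 = 94.8×9.81×1 + 40.1×0.68 = 957.26 N·m.
So T = 957.26 / (0.6361 × 2) = 752.47 N.
ΣF_y = 0: H_y = (94.8×9.81 + 40.1) − T sin 39.5° = 970.09 − 478.63 = 491.46 N.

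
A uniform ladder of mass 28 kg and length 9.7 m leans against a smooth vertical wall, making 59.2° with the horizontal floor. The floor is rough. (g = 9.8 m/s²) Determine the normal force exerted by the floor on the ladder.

N_floor ≈ 274 N

ΣF_y = 0: N_floor = 28×9.8 = 274.4 N.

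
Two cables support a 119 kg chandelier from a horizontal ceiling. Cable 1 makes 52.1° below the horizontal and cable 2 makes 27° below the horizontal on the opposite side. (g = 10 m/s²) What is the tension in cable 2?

T_2 ≈ 744 N

Weight W = 119 × 10 = 1190 N acts straight down.
Horizontal: T_1 cos 52.1° = T_2 cos 27°  →  T_1 = 1.45 T_2.
Vertical: T_1 sin 52.1° + T_2 sin 27° = 1190.
Substituting the horizontal relation into the vertical equation gives 1.599 T_2 = 1190, so T_2 = 744.4 N.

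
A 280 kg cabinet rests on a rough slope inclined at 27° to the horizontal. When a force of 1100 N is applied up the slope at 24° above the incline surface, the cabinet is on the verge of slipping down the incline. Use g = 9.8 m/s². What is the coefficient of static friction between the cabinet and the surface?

μ ≈ 0.121

On the verge of sliding down the incline, friction is at its maximum μN and acts up the slope.
Perpendicular to incline: N = W cos 27° − P sin 24° = 2445 − 447.4 = 1998 N.
Along incline: P cos 24° + μN = W sin 27° → μ = (W sin 27° − P cos 24°) / N = 0.1206.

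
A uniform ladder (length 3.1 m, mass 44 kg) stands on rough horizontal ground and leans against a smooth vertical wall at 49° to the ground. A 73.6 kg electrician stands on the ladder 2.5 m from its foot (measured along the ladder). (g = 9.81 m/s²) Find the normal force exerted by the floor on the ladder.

ΣF_y = 0: N_floor = 44×9.81 + 73.6×9.81 = 1153.7 N.

N_floor ≈ 1150 N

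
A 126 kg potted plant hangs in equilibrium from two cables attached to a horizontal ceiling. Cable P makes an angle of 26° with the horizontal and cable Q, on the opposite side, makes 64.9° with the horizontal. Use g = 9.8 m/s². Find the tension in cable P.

T_P ≈ 524 N

Weight W = 126 × 9.8 = 1235 N acts straight down.
Horizontal: T_P cos 26° = T_Q cos 64.9°  →  T_Q = 2.119 T_P.
Vertical: T_P sin 26° + T_Q sin 64.9° = 1235.
Substituting the horizontal relation into the vertical equation gives 2.357 T_P = 1235, so T_P = 523.9 N.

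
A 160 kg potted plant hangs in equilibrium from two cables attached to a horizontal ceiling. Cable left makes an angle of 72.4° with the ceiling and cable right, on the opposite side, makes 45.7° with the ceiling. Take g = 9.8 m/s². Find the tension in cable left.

Weight W = 160 × 9.8 = 1568 N acts straight down.
Horizontal: T_left cos 72.4° = T_right cos 45.7°  →  T_right = 0.4329 T_left.
Vertical: T_left sin 72.4° + T_right sin 45.7° = 1568.
Substituting the horizontal relation into the vertical equation gives 1.263 T_left = 1568, so T_left = 1241 N.

T_left ≈ 1240 N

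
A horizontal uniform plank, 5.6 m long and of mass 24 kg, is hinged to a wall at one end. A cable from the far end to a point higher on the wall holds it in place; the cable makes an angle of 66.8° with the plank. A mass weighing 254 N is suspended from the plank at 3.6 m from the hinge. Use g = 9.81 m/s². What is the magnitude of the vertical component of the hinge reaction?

|H_y| ≈ 208 N

Take torques about the hinge: T sin 66.8° · 5.6 = 24×9.81×2.8 + 254×3.6 = 1573.6 N·m.
So T = 1573.6 / (0.9191 × 5.6) = 305.73 N.
ΣF_y = 0: H_y = (24×9.81 + 254) − T sin 66.8° = 489.44 − 281.01 = 208.43 N.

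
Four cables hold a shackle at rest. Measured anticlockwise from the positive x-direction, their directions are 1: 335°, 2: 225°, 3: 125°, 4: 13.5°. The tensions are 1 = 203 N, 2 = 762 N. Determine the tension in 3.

T_3 ≈ 564 N

Resolve: ΣF_x = 203 cos 335° + 762 cos 225° + T_3 cos 125° + T_4 cos 13.5° = 0.
        ΣF_y = 203 sin 335° + 762 sin 225° + T_3 sin 125° + T_4 sin 13.5° = 0.
The known terms sum to (-354.8, -624.6) N, so -0.5736 T_3 + 0.9724 T_4 = 354.8 and 0.8192 T_3 + 0.2334 T_4 = 624.6.
Solving simultaneously: T_3 = 563.7 N, T_4 = 697.5 N.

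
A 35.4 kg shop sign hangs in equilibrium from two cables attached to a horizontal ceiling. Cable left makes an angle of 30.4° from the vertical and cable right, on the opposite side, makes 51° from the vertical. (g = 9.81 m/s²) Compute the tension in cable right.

T_right ≈ 178 N

Angles from the horizontal: cable left is 90° − 30.4° = 59.6°, cable right is 90° − 51° = 39°.
Weight W = 35.4 × 9.81 = 347.3 N acts straight down.
Horizontal: T_left cos 59.6° = T_right cos 39°  →  T_left = 1.536 T_right.
Vertical: T_left sin 59.6° + T_right sin 39° = 347.3.
Substituting the horizontal relation into the vertical equation gives 1.954 T_right = 347.3, so T_right = 177.7 N.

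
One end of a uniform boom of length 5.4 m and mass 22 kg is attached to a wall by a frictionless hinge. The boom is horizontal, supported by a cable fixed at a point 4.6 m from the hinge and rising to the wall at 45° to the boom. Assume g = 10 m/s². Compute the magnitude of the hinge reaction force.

|H| ≈ 158 N

Take torques about the hinge: T sin 45° · 4.6 = 22×10×2.7 = 594 N·m.
So T = 594 / (0.7071 × 4.6) = 182.62 N.
ΣF_x = 0: H_x = T cos 45° = 129.13 N.
ΣF_y = 0: H_y = (22×10) − T sin 45° = 220 − 129.13 = 90.87 N.
|H| = √(H_x² + H_y²) = √((129.13)² + (90.87)²) = 157.9 N.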